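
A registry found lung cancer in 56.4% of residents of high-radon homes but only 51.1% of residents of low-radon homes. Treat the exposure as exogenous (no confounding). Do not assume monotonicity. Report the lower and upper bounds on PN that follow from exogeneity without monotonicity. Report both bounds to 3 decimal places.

0.094 ≤ PN ≤ 0.867

p₁ = 0.564, p₀ = 0.511.
Under exogeneity alone the bounds on PN are max{0,(p₁−p₀)/p₁} ≤ PN ≤ min{1,(1−p₀)/p₁}.
  lower = (p₁ − p₀)/p₁ = 0.053 / 0.564 ≈ 0.0940
  upper = min{1, (1 − p₀)/p₁} = 0.489 / 0.564 ≈ 0.8670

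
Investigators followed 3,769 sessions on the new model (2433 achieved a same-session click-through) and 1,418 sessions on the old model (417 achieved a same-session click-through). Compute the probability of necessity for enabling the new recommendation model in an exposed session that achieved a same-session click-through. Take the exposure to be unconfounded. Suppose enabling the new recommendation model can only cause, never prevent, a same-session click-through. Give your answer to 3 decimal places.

p₁ = P(outcome | exposed) = 2433/3769 = 0.64553
p₀ = P(outcome | unexposed) = 417/1418 = 0.29408
Under exogeneity and monotonicity, PN = (p₁ − p₀) / p₁.
PN = (0.64553 − 0.29408) / 0.64553 = 0.35145 / 0.64553 ≈ 0.5444

PN ≈ 0.544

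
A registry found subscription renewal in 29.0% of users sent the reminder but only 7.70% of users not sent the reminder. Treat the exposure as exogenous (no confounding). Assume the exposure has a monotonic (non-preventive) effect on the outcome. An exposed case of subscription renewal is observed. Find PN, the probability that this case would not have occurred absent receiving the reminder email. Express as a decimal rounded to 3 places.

PN ≈ 0.734

p₁ = 0.29, p₀ = 0.077.
Under exogeneity and monotonicity, PN = (p₁ − p₀) / p₁.
PN = (0.29 − 0.077) / 0.29 = 0.213 / 0.29 ≈ 0.7345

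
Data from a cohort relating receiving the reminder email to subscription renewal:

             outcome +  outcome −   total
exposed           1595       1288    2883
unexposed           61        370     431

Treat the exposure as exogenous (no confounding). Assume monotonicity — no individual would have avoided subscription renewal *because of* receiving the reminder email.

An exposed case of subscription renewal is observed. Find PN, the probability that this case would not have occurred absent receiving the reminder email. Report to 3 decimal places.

p₁ = P(outcome | exposed) = 1595/2883 = 0.55324
p₀ = P(outcome | unexposed) = 61/431 = 0.14153
Under exogeneity and monotonicity, PN = (p₁ − p₀)/p₁.
PN = (0.55324 − 0.14153) / 0.55324 ≈ 0.7442

PN ≈ 0.744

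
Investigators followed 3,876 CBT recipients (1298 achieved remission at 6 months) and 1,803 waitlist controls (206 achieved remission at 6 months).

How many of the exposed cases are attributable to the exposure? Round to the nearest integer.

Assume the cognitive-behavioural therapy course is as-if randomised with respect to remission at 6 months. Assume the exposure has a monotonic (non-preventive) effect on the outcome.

about 855 cases

p₁ = P(outcome | exposed) = 1298/3876 = 0.33488
p₀ = P(outcome | unexposed) = 206/1803 = 0.11425
PN = (p₁ − p₀)/p₁ = (0.33488 − 0.11425) / 0.33488 ≈ 0.65882.
Attributable cases ≈ PN × (exposed cases) = 0.65882 × 1298 ≈ 855.15.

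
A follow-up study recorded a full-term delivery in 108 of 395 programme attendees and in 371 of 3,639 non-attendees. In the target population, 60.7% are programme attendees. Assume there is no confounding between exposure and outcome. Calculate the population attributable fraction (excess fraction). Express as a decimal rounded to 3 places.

p₁ = P(outcome | exposed) = 108/395 = 0.27342
p₀ = P(outcome | unexposed) = 371/3639 = 0.10195
Overall risk P(Y=1) = π·p₁ + (1−π)·p₀ = 0.607×0.27342 + 0.393×0.10195 = 0.20603.
Under exogeneity, PAF = [P(Y=1) − p₀] / P(Y=1).
PAF = (0.20603 − 0.10195) / 0.20603 ≈ 0.5052

PAF ≈ 0.505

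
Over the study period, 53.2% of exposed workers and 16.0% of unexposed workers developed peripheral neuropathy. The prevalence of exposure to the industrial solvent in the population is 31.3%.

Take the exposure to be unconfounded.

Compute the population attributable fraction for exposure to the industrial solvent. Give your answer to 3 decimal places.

p₁ = 0.532, p₀ = 0.16.
Overall risk P(Y=1) = π·p₁ + (1−π)·p₀ = 0.313×0.532 + 0.687×0.16 = 0.27644.
Under exogeneity, PAF = [P(Y=1) − p₀] / P(Y=1).
PAF = (0.27644 − 0.16) / 0.27644 ≈ 0.4212

PAF ≈ 0.421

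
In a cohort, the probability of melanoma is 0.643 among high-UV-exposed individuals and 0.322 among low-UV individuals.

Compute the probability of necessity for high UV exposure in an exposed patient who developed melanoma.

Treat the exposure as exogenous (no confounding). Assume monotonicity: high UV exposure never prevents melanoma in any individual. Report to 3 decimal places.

Let p₁ = 0.643, p₀ = 0.322.
Under exogeneity and monotonicity, PN = (p₁ − p₀) / p₁.
PN = (0.643 − 0.322) / 0.643 = 0.321 / 0.643 ≈ 0.4992

PN ≈ 0.499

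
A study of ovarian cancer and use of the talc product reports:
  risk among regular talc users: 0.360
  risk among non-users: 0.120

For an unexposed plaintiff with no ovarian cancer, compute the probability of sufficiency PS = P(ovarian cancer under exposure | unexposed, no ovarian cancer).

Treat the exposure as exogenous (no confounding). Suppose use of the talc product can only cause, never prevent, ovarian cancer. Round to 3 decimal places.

PS ≈ 0.273

Let p₁ = 0.36, p₀ = 0.12.
Under exogeneity and monotonicity, PS = (p₁ − p₀) / (1 − p₀).
PS = (0.36 − 0.12) / (1 − 0.12) = 0.24 / 0.88 ≈ 0.2727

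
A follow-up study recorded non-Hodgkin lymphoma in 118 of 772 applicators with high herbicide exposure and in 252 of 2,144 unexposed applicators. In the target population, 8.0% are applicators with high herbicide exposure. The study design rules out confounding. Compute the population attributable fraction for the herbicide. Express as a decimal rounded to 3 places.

PAF ≈ 0.023

p₁ = P(outcome | exposed) = 118/772 = 0.15285
p₀ = P(outcome | unexposed) = 252/2144 = 0.11754
Overall risk P(Y=1) = π·p₁ + (1−π)·p₀ = 0.08×0.15285 + 0.92×0.11754 = 0.12036.
Under exogeneity, PAF = [P(Y=1) − p₀] / P(Y=1).
PAF = (0.12036 − 0.11754) / 0.12036 ≈ 0.0235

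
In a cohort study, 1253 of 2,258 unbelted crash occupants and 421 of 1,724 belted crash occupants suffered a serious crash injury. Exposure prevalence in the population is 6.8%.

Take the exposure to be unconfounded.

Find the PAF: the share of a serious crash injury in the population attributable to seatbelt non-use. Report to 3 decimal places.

PAF ≈ 0.080

p₁ = P(outcome | exposed) = 1253/2258 = 0.55492
p₀ = P(outcome | unexposed) = 421/1724 = 0.2442
Overall risk P(Y=1) = π·p₁ + (1−π)·p₀ = 0.068×0.55492 + 0.932×0.2442 = 0.26533.
Under exogeneity, PAF = [P(Y=1) − p₀] / P(Y=1).
PAF = (0.26533 − 0.2442) / 0.26533 ≈ 0.0796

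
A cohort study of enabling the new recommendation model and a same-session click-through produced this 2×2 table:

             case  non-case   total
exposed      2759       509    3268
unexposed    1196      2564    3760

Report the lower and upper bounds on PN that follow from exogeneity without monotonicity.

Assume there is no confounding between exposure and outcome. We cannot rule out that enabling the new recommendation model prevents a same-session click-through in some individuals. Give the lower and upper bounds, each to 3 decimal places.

0.623 ≤ PN ≤ 0.808

p₁ = P(outcome | exposed) = 2759/3268 = 0.84425
p₀ = P(outcome | unexposed) = 1196/3760 = 0.31809
Under exogeneity alone the bounds on PN are max{0,(p₁−p₀)/p₁} ≤ PN ≤ min{1,(1−p₀)/p₁}.
  lower = (p₁ − p₀)/p₁ = 0.52616 / 0.84425 ≈ 0.6232
  upper = min{1, (1 − p₀)/p₁} = 0.68191 / 0.84425 ≈ 0.8077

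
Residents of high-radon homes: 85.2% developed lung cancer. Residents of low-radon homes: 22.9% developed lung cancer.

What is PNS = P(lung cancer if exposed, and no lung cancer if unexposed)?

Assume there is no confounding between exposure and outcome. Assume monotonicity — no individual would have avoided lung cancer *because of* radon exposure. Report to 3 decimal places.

PNS ≈ 0.623

p₁ = 0.852, p₀ = 0.229.
Under exogeneity and monotonicity, PNS = p₁ − p₀.
PNS = 0.852 − 0.229 = 0.623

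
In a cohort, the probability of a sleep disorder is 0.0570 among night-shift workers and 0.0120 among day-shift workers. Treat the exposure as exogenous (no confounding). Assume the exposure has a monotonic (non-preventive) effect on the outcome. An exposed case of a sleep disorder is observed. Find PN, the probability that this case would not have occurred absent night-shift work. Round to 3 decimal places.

PN ≈ 0.789

Let p₁ = 0.057, p₀ = 0.012.
Under exogeneity and monotonicity, PN = (p₁ − p₀) / p₁.
PN = (0.057 − 0.012) / 0.057 = 0.045 / 0.057 ≈ 0.7895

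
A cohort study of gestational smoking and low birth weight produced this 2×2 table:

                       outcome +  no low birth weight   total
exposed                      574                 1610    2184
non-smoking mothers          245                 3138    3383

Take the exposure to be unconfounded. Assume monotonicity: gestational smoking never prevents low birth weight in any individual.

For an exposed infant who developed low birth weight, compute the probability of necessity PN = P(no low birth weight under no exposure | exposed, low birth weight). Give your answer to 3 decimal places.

PN ≈ 0.724

p₁ = P(outcome | exposed) = 574/2184 = 0.26282
p₀ = P(outcome | unexposed) = 245/3383 = 0.072421
Under exogeneity and monotonicity, PN = (p₁ − p₀) / p₁.
PN = (0.26282 − 0.072421) / 0.26282 = 0.1904 / 0.26282 ≈ 0.7244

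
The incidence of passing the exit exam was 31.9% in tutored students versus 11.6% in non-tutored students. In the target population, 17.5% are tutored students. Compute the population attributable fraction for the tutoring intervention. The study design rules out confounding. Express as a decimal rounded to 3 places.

p₁ = 0.319, p₀ = 0.116.
Overall risk P(Y=1) = π·p₁ + (1−π)·p₀ = 0.175×0.319 + 0.825×0.116 = 0.15152.
Under exogeneity, PAF = [P(Y=1) − p₀] / P(Y=1).
PAF = (0.15152 − 0.116) / 0.15152 ≈ 0.2344

PAF ≈ 0.234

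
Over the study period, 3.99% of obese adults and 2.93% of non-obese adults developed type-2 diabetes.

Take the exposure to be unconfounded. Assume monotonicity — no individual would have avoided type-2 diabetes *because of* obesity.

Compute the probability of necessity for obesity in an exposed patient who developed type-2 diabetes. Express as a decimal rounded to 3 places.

PN ≈ 0.266

p₁ = 0.0399, p₀ = 0.0293.
Under exogeneity and monotonicity, PN = (p₁ − p₀) / p₁.
PN = (0.0399 − 0.0293) / 0.0399 = 0.0106 / 0.0399 ≈ 0.2657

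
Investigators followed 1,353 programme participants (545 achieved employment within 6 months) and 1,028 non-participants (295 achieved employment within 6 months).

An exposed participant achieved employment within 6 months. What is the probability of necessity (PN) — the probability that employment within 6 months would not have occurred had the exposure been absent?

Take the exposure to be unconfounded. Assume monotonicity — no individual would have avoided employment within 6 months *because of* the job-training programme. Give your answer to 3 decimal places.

p₁ = P(outcome | exposed) = 545/1353 = 0.40281
p₀ = P(outcome | unexposed) = 295/1028 = 0.28696
Under exogeneity and monotonicity, PN = (p₁ − p₀) / p₁.
PN = (0.40281 − 0.28696) / 0.40281 = 0.11584 / 0.40281 ≈ 0.2876

PN ≈ 0.288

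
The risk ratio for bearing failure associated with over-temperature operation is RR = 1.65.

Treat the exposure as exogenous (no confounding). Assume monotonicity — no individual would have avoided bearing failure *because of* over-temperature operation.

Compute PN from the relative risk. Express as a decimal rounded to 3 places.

Under exogeneity and monotonicity, PN = (RR − 1) / RR = 1 − 1/RR.
PN = (1.65 − 1) / 1.65 = 0.65 / 1.65 ≈ 0.3939

PN ≈ 0.394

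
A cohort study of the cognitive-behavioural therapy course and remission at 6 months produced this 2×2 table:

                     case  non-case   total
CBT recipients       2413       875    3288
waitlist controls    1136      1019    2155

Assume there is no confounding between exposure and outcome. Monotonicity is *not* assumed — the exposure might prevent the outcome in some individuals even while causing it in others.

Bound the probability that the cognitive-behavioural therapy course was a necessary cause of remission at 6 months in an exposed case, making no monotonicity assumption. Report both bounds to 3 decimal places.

p₁ = P(outcome | exposed) = 2413/3288 = 0.73388
p₀ = P(outcome | unexposed) = 1136/2155 = 0.52715
Under exogeneity alone the bounds on PN are max{0,(p₁−p₀)/p₁} ≤ PN ≤ min{1,(1−p₀)/p₁}.
  lower = (p₁ − p₀)/p₁ = 0.20673 / 0.73388 ≈ 0.2817
  upper = min{1, (1 − p₀)/p₁} = 0.47285 / 0.73388 ≈ 0.6443

0.282 ≤ PN ≤ 0.644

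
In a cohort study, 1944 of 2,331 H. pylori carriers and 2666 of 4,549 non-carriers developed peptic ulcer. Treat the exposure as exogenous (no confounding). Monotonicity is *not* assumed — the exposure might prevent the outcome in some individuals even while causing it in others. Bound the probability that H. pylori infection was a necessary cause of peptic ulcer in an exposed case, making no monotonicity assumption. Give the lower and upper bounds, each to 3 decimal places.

p₁ = P(outcome | exposed) = 1944/2331 = 0.83398
p₀ = P(outcome | unexposed) = 2666/4549 = 0.58606
Under exogeneity alone the bounds on PN are max{0,(p₁−p₀)/p₁} ≤ PN ≤ min{1,(1−p₀)/p₁}.
  lower = (p₁ − p₀)/p₁ = 0.24791 / 0.83398 ≈ 0.2973
  upper = min{1, (1 − p₀)/p₁} = 0.41394 / 0.83398 ≈ 0.4963

0.297 ≤ PN ≤ 0.496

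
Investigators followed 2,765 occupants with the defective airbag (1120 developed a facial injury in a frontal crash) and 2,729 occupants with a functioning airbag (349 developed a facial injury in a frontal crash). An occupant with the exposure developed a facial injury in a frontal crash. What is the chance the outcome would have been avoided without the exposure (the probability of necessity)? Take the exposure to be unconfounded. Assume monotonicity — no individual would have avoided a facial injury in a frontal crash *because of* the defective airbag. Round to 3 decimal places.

PN ≈ 0.684

p₁ = P(outcome | exposed) = 1120/2765 = 0.40506
p₀ = P(outcome | unexposed) = 349/2729 = 0.12789
Under exogeneity and monotonicity, PN = (p₁ − p₀) / p₁.
PN = (0.40506 − 0.12789) / 0.40506 = 0.27718 / 0.40506 ≈ 0.6843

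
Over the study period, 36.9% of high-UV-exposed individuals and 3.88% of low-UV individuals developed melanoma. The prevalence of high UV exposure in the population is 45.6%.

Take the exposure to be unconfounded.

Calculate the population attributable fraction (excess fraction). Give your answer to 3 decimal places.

PAF ≈ 0.795

p₁ = 0.369, p₀ = 0.0388.
Overall risk P(Y=1) = π·p₁ + (1−π)·p₀ = 0.456×0.369 + 0.544×0.0388 = 0.18937.
Under exogeneity, PAF = [P(Y=1) − p₀] / P(Y=1).
PAF = (0.18937 − 0.0388) / 0.18937 ≈ 0.7951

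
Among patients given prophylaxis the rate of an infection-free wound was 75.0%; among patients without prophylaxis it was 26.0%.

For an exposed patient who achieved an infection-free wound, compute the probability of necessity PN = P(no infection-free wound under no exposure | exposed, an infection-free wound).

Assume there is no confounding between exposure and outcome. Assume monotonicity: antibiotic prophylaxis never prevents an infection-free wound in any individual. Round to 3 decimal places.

PN ≈ 0.653

p₁ = 0.75, p₀ = 0.26.
Under exogeneity and monotonicity, PN = (p₁ − p₀) / p₁.
PN = (0.75 − 0.26) / 0.75 = 0.49 / 0.75 ≈ 0.6533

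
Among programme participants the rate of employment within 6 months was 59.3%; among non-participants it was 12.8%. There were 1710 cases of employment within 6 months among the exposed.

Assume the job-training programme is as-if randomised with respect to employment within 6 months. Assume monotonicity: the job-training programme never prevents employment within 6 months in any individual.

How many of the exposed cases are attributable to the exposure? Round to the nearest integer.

p₁ = 0.593, p₀ = 0.128.
PN = (p₁ − p₀)/p₁ = (0.593 − 0.128) / 0.593 ≈ 0.78415.
Attributable cases ≈ PN × (exposed cases) = 0.78415 × 1710 ≈ 1340.89.

about 1341 cases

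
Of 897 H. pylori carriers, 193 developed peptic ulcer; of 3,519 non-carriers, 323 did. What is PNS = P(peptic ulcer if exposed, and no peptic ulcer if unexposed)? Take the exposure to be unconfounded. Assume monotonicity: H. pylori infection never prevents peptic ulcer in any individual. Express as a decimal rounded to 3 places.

PNS ≈ 0.123

p₁ = P(outcome | exposed) = 193/897 = 0.21516
p₀ = P(outcome | unexposed) = 323/3519 = 0.091787
Under exogeneity and monotonicity, PNS = p₁ − p₀.
PNS = 0.21516 − 0.091787 = 0.12337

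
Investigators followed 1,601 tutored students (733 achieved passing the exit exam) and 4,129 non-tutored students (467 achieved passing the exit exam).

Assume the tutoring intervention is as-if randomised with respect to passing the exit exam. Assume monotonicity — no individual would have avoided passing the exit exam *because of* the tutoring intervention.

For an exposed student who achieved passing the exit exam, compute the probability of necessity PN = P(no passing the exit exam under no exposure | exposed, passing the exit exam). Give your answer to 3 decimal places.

p₁ = P(outcome | exposed) = 733/1601 = 0.45784
p₀ = P(outcome | unexposed) = 467/4129 = 0.1131
Under exogeneity and monotonicity, PN = (p₁ − p₀) / p₁.
PN = (0.45784 − 0.1131) / 0.45784 = 0.34474 / 0.45784 ≈ 0.7530

PN ≈ 0.753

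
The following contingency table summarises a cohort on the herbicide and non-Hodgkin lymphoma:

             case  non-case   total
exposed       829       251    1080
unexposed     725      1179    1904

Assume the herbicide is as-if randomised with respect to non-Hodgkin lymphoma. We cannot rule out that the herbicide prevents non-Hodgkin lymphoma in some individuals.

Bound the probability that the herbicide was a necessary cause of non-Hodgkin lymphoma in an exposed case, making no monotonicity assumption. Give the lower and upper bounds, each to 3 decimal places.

0.504 ≤ PN ≤ 0.807

p₁ = P(outcome | exposed) = 829/1080 = 0.76759
p₀ = P(outcome | unexposed) = 725/1904 = 0.38078
Under exogeneity alone the bounds on PN are max{0,(p₁−p₀)/p₁} ≤ PN ≤ min{1,(1−p₀)/p₁}.
  lower = (p₁ − p₀)/p₁ = 0.38682 / 0.76759 ≈ 0.5039
  upper = min{1, (1 − p₀)/p₁} = 0.61922 / 0.76759 ≈ 0.8067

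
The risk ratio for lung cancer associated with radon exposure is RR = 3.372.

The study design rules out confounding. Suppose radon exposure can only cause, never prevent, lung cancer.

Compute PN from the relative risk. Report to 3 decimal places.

Under exogeneity and monotonicity, PN = (RR − 1) / RR = 1 − 1/RR.
PN = (3.372 − 1) / 3.372 = 2.372 / 3.372 ≈ 0.7034

PN ≈ 0.703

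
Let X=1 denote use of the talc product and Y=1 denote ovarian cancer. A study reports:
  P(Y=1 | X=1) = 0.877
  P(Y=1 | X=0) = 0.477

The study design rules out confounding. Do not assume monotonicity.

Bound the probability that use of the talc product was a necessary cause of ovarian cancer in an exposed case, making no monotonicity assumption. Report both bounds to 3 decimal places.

Let p₁ = 0.877, p₀ = 0.477.
Under exogeneity alone the bounds on PN are max{0,(p₁−p₀)/p₁} ≤ PN ≤ min{1,(1−p₀)/p₁}.
  lower = (p₁ − p₀)/p₁ = 0.4 / 0.877 ≈ 0.4561
  upper = min{1, (1 − p₀)/p₁} = 0.523 / 0.877 ≈ 0.5964

0.456 ≤ PN ≤ 0.596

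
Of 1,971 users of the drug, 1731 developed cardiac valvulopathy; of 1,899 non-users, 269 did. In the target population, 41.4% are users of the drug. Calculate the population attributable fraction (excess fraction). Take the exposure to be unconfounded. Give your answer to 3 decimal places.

p₁ = P(outcome | exposed) = 1731/1971 = 0.87823
p₀ = P(outcome | unexposed) = 269/1899 = 0.14165
Overall risk P(Y=1) = π·p₁ + (1−π)·p₀ = 0.414×0.87823 + 0.586×0.14165 = 0.4466.
Under exogeneity, PAF = [P(Y=1) − p₀] / P(Y=1).
PAF = (0.4466 − 0.14165) / 0.4466 ≈ 0.6828

PAF ≈ 0.683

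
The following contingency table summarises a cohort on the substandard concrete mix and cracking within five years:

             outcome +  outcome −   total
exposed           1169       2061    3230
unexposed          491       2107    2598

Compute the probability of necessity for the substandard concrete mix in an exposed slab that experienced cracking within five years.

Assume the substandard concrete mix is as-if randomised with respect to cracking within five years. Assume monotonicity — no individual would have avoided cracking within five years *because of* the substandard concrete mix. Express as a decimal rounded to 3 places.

p₁ = P(outcome | exposed) = 1169/3230 = 0.36192
p₀ = P(outcome | unexposed) = 491/2598 = 0.18899
Under exogeneity and monotonicity, PN = (p₁ − p₀) / p₁.
PN = (0.36192 − 0.18899) / 0.36192 = 0.17293 / 0.36192 ≈ 0.4778

PN ≈ 0.478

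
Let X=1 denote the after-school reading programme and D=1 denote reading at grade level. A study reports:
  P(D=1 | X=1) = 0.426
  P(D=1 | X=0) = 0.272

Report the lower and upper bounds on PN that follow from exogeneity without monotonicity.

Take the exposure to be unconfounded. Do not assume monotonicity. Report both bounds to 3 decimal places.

Let p₁ = 0.426, p₀ = 0.272.
Under exogeneity alone the bounds on PN are max{0,(p₁−p₀)/p₁} ≤ PN ≤ min{1,(1−p₀)/p₁}.
  lower = (p₁ − p₀)/p₁ = 0.154 / 0.426 ≈ 0.3615
  upper = min{1, (1 − p₀)/p₁} = 0.728 / 0.426 ≈ 1.7089 → capped at 1

0.362 ≤ PN ≤ 1.000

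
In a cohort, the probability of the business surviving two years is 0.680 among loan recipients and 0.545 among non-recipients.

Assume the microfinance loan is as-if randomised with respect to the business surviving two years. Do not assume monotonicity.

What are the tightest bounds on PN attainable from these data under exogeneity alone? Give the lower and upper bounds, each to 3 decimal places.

Let p₁ = 0.68, p₀ = 0.545.
Under exogeneity alone the bounds on PN are max{0,(p₁−p₀)/p₁} ≤ PN ≤ min{1,(1−p₀)/p₁}.
  lower = (p₁ − p₀)/p₁ = 0.135 / 0.68 ≈ 0.1985
  upper = min{1, (1 − p₀)/p₁} = 0.455 / 0.68 ≈ 0.6691

0.199 ≤ PN ≤ 0.669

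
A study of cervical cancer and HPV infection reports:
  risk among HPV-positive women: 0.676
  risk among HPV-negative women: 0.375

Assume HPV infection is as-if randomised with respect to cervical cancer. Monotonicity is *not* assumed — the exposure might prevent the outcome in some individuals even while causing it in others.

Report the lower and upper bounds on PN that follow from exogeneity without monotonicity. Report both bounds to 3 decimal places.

Let p₁ = 0.676, p₀ = 0.375.
Under exogeneity alone the bounds on PN are max{0,(p₁−p₀)/p₁} ≤ PN ≤ min{1,(1−p₀)/p₁}.
  lower = (p₁ − p₀)/p₁ = 0.301 / 0.676 ≈ 0.4453
  upper = min{1, (1 − p₀)/p₁} = 0.625 / 0.676 ≈ 0.9246

0.445 ≤ PN ≤ 0.925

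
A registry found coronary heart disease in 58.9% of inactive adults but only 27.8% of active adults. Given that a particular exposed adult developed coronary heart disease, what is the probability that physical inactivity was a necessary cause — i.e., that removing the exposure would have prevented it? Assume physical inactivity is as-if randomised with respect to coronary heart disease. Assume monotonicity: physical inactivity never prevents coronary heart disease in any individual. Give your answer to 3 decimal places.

PN ≈ 0.528

p₁ = 0.589, p₀ = 0.278.
Under exogeneity and monotonicity, PN = (p₁ − p₀) / p₁.
PN = (0.589 − 0.278) / 0.589 = 0.311 / 0.589 ≈ 0.5280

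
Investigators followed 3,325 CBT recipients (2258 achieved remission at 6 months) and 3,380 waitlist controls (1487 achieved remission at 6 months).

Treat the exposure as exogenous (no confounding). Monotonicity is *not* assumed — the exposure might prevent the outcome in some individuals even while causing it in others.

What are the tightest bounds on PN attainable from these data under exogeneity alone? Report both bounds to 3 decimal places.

0.352 ≤ PN ≤ 0.825

p₁ = P(outcome | exposed) = 2258/3325 = 0.6791
p₀ = P(outcome | unexposed) = 1487/3380 = 0.43994
Under exogeneity alone the bounds on PN are max{0,(p₁−p₀)/p₁} ≤ PN ≤ min{1,(1−p₀)/p₁}.
  lower = (p₁ − p₀)/p₁ = 0.23916 / 0.6791 ≈ 0.3522
  upper = min{1, (1 − p₀)/p₁} = 0.56006 / 0.6791 ≈ 0.8247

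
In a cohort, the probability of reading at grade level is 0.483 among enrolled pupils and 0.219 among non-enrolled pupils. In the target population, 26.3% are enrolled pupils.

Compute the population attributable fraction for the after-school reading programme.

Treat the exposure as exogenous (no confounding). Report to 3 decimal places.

PAF ≈ 0.241

Let p₁ = 0.483, p₀ = 0.219.
Overall risk P(Y=1) = π·p₁ + (1−π)·p₀ = 0.263×0.483 + 0.737×0.219 = 0.28843.
Under exogeneity, PAF = [P(Y=1) − p₀] / P(Y=1).
PAF = (0.28843 − 0.219) / 0.28843 ≈ 0.2407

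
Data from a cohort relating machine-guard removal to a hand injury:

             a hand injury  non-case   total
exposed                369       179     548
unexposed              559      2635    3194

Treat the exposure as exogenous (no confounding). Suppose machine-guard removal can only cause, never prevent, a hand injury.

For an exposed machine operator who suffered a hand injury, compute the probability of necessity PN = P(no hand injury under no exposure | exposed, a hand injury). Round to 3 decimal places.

PN ≈ 0.740

p₁ = P(outcome | exposed) = 369/548 = 0.67336
p₀ = P(outcome | unexposed) = 559/3194 = 0.17502
Under exogeneity and monotonicity, PN = (p₁ − p₀) / p₁.
PN = (0.67336 − 0.17502) / 0.67336 = 0.49834 / 0.67336 ≈ 0.7401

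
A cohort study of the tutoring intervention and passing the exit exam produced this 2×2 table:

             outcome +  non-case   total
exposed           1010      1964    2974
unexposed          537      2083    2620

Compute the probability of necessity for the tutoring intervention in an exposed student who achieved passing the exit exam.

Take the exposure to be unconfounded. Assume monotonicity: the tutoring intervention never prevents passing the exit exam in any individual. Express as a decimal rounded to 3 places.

PN ≈ 0.396

p₁ = P(outcome | exposed) = 1010/2974 = 0.33961
p₀ = P(outcome | unexposed) = 537/2620 = 0.20496
Under exogeneity and monotonicity, PN = (p₁ − p₀)/p₁.
PN = (0.33961 − 0.20496) / 0.33961 ≈ 0.3965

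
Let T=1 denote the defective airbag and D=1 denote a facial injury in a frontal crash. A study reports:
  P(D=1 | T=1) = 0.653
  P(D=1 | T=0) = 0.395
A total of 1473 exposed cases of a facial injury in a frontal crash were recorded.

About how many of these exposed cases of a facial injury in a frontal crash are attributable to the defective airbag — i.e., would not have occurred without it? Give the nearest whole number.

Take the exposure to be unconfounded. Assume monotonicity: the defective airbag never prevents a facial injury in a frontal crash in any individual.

Let p₁ = 0.653, p₀ = 0.395.
PN = (p₁ − p₀)/p₁ = (0.653 − 0.395) / 0.653 ≈ 0.39510.
Attributable cases ≈ PN × (exposed cases) = 0.39510 × 1473 ≈ 581.98.

about 582 cases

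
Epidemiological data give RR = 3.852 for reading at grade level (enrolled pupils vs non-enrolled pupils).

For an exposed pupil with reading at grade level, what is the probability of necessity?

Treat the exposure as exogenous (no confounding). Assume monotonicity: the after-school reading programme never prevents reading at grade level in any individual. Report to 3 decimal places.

Under exogeneity and monotonicity, PN = (RR − 1) / RR = 1 − 1/RR.
PN = (3.852 − 1) / 3.852 = 2.852 / 3.852 ≈ 0.7404

PN ≈ 0.740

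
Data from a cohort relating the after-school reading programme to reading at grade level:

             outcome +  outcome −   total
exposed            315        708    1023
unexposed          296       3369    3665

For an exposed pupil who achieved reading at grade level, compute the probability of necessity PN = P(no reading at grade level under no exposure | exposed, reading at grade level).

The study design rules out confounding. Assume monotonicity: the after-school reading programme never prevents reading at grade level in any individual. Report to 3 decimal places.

p₁ = P(outcome | exposed) = 315/1023 = 0.30792
p₀ = P(outcome | unexposed) = 296/3665 = 0.080764
Under exogeneity and monotonicity, PN = (p₁ − p₀)/p₁.
PN = (0.30792 − 0.080764) / 0.30792 ≈ 0.7377

PN ≈ 0.738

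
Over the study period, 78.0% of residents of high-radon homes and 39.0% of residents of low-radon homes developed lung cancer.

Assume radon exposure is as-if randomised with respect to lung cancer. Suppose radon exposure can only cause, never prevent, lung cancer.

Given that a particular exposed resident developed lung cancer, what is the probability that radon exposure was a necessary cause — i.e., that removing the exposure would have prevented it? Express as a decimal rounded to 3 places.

PN ≈ 0.500

p₁ = 0.78, p₀ = 0.39.
Under exogeneity and monotonicity, PN = (p₁ − p₀) / p₁.
PN = (0.78 − 0.39) / 0.78 = 0.39 / 0.78 ≈ 0.5000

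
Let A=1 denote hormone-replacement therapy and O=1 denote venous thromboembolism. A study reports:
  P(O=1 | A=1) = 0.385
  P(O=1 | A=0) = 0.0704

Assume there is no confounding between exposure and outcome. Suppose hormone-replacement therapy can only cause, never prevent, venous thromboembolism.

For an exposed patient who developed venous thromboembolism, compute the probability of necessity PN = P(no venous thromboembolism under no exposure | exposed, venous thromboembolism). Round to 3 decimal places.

Let p₁ = 0.385, p₀ = 0.0704.
Under exogeneity and monotonicity, PN = (p₁ − p₀) / p₁.
PN = (0.385 − 0.0704) / 0.385 = 0.3146 / 0.385 ≈ 0.8171

PN ≈ 0.817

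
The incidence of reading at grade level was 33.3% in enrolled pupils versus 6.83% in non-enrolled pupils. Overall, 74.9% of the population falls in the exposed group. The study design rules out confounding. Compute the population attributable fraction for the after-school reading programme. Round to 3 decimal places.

p₁ = 0.333, p₀ = 0.0683.
Overall risk P(Y=1) = π·p₁ + (1−π)·p₀ = 0.749×0.333 + 0.251×0.0683 = 0.26656.
Under exogeneity, PAF = [P(Y=1) − p₀] / P(Y=1).
PAF = (0.26656 − 0.0683) / 0.26656 ≈ 0.7438

PAF ≈ 0.744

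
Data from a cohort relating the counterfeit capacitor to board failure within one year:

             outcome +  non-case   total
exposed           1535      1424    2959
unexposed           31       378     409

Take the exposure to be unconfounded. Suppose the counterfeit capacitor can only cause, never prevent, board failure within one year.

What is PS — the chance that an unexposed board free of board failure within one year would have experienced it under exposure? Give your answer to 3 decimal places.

PS ≈ 0.479

p₁ = P(outcome | exposed) = 1535/2959 = 0.51876
p₀ = P(outcome | unexposed) = 31/409 = 0.075795
Under exogeneity and monotonicity, PS = (p₁ − p₀)/(1 − p₀).
PS = (0.51876 − 0.075795) / 0.92421 ≈ 0.4793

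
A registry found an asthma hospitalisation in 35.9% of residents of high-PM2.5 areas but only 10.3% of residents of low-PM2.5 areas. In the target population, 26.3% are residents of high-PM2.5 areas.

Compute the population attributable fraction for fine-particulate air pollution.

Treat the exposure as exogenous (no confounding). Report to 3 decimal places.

PAF ≈ 0.395

p₁ = 0.359, p₀ = 0.103.
Overall risk P(Y=1) = π·p₁ + (1−π)·p₀ = 0.263×0.359 + 0.737×0.103 = 0.17033.
Under exogeneity, PAF = [P(Y=1) − p₀] / P(Y=1).
PAF = (0.17033 − 0.103) / 0.17033 ≈ 0.3953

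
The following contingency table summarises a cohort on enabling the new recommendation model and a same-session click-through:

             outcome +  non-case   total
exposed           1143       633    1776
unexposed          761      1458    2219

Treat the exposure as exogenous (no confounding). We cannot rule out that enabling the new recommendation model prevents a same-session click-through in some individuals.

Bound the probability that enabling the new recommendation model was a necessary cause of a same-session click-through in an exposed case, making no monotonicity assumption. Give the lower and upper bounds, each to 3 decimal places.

p₁ = P(outcome | exposed) = 1143/1776 = 0.64358
p₀ = P(outcome | unexposed) = 761/2219 = 0.34295
Under exogeneity alone the bounds on PN are max{0,(p₁−p₀)/p₁} ≤ PN ≤ min{1,(1−p₀)/p₁}.
  lower = (p₁ − p₀)/p₁ = 0.30063 / 0.64358 ≈ 0.4671
  upper = min{1, (1 − p₀)/p₁} = 0.65705 / 0.64358 ≈ 1.0209 → capped at 1

0.467 ≤ PN ≤ 1.000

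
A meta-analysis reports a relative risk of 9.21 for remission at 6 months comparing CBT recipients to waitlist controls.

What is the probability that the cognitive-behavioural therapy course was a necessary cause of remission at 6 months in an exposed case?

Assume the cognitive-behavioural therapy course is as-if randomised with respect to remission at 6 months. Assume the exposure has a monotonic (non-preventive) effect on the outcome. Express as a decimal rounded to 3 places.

PN ≈ 0.891

Under exogeneity and monotonicity, PN = (RR − 1) / RR = 1 − 1/RR.
PN = (9.21 − 1) / 9.21 = 8.21 / 9.21 ≈ 0.8914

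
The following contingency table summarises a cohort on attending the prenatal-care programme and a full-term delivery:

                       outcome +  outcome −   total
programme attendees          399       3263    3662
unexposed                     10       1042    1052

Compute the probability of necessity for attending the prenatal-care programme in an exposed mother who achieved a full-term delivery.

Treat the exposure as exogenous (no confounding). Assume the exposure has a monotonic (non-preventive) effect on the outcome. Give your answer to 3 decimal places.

PN ≈ 0.913

p₁ = P(outcome | exposed) = 399/3662 = 0.10896
p₀ = P(outcome | unexposed) = 10/1052 = 0.0095057
Under exogeneity and monotonicity, PN = (p₁ − p₀)/p₁.
PN = (0.10896 − 0.0095057) / 0.10896 ≈ 0.9128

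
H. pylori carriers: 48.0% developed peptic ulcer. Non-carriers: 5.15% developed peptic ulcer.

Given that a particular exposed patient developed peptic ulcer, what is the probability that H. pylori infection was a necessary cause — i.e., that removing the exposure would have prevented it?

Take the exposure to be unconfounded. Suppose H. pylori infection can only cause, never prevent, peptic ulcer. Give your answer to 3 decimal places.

p₁ = 0.48, p₀ = 0.0515.
Under exogeneity and monotonicity, PN = (p₁ − p₀) / p₁.
PN = (0.48 − 0.0515) / 0.48 = 0.4285 / 0.48 ≈ 0.8927

PN ≈ 0.893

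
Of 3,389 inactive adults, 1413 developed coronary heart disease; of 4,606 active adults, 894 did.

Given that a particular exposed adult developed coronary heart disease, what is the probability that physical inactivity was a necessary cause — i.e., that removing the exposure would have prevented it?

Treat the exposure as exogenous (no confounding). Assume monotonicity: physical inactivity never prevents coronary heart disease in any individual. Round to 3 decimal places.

PN ≈ 0.534

p₁ = P(outcome | exposed) = 1413/3389 = 0.41694
p₀ = P(outcome | unexposed) = 894/4606 = 0.19409
Under exogeneity and monotonicity, PN = (p₁ − p₀) / p₁.
PN = (0.41694 − 0.19409) / 0.41694 = 0.22284 / 0.41694 ≈ 0.5345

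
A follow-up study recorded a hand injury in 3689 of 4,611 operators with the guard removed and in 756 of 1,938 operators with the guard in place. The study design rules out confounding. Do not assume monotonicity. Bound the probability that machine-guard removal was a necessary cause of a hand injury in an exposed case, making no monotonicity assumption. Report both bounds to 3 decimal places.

0.512 ≤ PN ≤ 0.762

p₁ = P(outcome | exposed) = 3689/4611 = 0.80004
p₀ = P(outcome | unexposed) = 756/1938 = 0.39009
Under exogeneity alone the bounds on PN are max{0,(p₁−p₀)/p₁} ≤ PN ≤ min{1,(1−p₀)/p₁}.
  lower = (p₁ − p₀)/p₁ = 0.40995 / 0.80004 ≈ 0.5124
  upper = min{1, (1 − p₀)/p₁} = 0.60991 / 0.80004 ≈ 0.7623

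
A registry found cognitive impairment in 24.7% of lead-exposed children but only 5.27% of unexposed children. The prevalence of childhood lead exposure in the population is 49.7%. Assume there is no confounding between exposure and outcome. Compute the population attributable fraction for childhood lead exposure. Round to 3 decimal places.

PAF ≈ 0.647

p₁ = 0.247, p₀ = 0.0527.
Overall risk P(Y=1) = π·p₁ + (1−π)·p₀ = 0.497×0.247 + 0.503×0.0527 = 0.14927.
Under exogeneity, PAF = [P(Y=1) − p₀] / P(Y=1).
PAF = (0.14927 − 0.0527) / 0.14927 ≈ 0.6469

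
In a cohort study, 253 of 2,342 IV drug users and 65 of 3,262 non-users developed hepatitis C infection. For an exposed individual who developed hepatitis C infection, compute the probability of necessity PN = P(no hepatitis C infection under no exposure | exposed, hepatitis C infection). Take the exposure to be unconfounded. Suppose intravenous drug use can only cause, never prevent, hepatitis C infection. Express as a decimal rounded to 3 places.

PN ≈ 0.816

p₁ = P(outcome | exposed) = 253/2342 = 0.10803
p₀ = P(outcome | unexposed) = 65/3262 = 0.019926
Under exogeneity and monotonicity, PN = (p₁ − p₀) / p₁.
PN = (0.10803 − 0.019926) / 0.10803 = 0.088101 / 0.10803 ≈ 0.8155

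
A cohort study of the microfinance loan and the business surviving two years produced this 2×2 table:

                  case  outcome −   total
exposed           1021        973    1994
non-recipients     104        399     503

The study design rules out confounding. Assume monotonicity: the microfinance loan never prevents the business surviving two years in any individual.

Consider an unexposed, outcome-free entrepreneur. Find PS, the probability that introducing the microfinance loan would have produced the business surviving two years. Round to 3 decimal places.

PS ≈ 0.385

p₁ = P(outcome | exposed) = 1021/1994 = 0.51204
p₀ = P(outcome | unexposed) = 104/503 = 0.20676
Under exogeneity and monotonicity, PS = (p₁ − p₀) / (1 − p₀).
PS = (0.51204 − 0.20676) / (1 − 0.20676) = 0.30528 / 0.79324 ≈ 0.3848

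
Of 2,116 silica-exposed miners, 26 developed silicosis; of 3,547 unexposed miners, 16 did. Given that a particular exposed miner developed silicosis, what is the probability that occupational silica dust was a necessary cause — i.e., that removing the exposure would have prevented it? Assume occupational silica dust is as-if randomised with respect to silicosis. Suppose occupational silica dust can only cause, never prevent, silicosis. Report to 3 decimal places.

p₁ = P(outcome | exposed) = 26/2116 = 0.012287
p₀ = P(outcome | unexposed) = 16/3547 = 0.0045109
Under exogeneity and monotonicity, PN = (p₁ − p₀) / p₁.
PN = (0.012287 − 0.0045109) / 0.012287 = 0.0077765 / 0.012287 ≈ 0.6329

PN ≈ 0.633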